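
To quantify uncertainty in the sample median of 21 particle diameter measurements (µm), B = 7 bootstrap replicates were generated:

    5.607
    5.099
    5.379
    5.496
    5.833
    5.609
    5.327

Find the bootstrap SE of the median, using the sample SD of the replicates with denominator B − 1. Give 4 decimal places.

SE* = 0.2368

Bootstrap SE is the standard deviation of the 7 replicate medians.
Mean of replicates: (5.607 + 5.099 + 5.379 + 5.496 + 5.833 + 5.609 + 5.327) / 7 = 38.35000 / 7 = 5.47857
Sum of squared deviations: (+0.12843)² + (−0.37957)² + (−0.09957)² + (+0.01743)² + (+0.35443)² + (+0.13043)² + (−0.15157)² = 0.33639
Variance = 0.33639 / 6 = 0.05607
SE* = √0.05607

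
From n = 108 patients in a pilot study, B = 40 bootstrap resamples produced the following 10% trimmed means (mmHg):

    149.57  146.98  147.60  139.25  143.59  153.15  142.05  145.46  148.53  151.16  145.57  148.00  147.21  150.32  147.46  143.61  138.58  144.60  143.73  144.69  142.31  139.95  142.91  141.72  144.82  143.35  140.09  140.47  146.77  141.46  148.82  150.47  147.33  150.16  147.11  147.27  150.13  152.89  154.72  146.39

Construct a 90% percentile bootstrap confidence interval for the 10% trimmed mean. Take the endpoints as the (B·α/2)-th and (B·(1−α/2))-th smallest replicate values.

Sorted replicates: 138.58, 139.25, 139.95, 140.09, 140.47, 141.46, 141.72, 142.05, 142.31, 142.91, 143.35, 143.59, 143.61, 143.73, 144.60, 144.69, 144.82, 145.46, 145.57, 146.39, 146.77, 146.98, 147.11, 147.21, 147.27, 147.33, 147.46, 147.60, 148.00, 148.53, 148.82, 149.57, 150.13, 150.16, 150.32, 150.47, 151.16, 152.89, 153.15, 154.72
α = 0.10; lower rank = 40 × 0.050 = 2; upper rank = 40 × 0.950 = 38.
The 2nd smallest replicate is 139.25; the 38th is 152.89.

(139.25, 152.89)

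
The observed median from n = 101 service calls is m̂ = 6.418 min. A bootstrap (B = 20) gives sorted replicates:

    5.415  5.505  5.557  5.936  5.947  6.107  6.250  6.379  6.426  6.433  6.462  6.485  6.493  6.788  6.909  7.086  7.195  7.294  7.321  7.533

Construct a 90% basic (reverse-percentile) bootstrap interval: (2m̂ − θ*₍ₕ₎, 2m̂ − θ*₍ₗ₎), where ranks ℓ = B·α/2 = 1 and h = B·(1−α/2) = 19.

(5.515, 7.421)

Percentile endpoints at ranks 1 and 19: θ*₍1₎ = 5.415, θ*₍19₎ = 7.321.
Basic interval reflects these around m̂:
  lower = 2 × 6.418 − 7.321 = 5.515
  upper = 2 × 6.418 − 5.415 = 7.421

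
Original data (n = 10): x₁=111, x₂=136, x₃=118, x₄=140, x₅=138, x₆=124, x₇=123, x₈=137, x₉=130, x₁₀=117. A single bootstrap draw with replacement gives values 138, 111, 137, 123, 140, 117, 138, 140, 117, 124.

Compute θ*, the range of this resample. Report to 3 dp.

θ* = 29.000

Range = 140 − 111 = 29.000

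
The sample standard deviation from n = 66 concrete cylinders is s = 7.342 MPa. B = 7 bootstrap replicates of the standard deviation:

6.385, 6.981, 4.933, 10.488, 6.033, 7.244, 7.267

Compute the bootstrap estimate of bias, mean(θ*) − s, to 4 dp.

mean(θ*) = (6.385 + 6.981 + 4.933 + 10.488 + 6.033 + 7.244 + 7.267) / 7 = 7.04729
bias = 7.04729 − 7.342

bias = −0.2947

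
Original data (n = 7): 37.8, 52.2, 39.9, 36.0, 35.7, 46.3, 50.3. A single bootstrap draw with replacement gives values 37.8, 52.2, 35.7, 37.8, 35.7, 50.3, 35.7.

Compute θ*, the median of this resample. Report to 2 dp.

θ* = 37.80

Sorted: 35.7, 35.7, 35.7, 37.8, 37.8, 50.3, 52.2
Median = middle value = 37.80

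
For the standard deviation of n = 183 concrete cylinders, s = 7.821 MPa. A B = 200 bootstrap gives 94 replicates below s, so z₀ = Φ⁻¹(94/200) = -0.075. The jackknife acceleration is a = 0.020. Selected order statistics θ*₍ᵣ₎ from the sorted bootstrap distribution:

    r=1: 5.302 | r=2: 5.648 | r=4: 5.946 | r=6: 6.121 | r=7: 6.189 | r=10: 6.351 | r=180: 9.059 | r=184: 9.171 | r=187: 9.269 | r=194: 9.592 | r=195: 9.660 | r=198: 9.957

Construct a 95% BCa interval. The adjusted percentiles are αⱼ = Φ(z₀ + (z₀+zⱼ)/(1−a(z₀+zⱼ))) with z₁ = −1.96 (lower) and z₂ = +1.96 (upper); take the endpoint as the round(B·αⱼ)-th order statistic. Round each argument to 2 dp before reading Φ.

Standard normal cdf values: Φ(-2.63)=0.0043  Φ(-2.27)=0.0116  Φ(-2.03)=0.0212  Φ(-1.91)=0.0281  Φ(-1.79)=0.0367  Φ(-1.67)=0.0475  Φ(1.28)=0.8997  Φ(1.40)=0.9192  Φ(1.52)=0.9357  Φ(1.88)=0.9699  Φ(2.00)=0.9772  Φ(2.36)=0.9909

Lower: z₀ + z₁ = -0.075 + (-1.960) = -2.035; 1 − a(z₀+z₁) = 1 − (0.020)(-2.035) = 1.0407; argument = -0.075 + (-2.035)/1.0407 = -2.0304 → -2.03.
α₁ = Φ(-2.03) = 0.0212; rank = round(200 × 0.0212) = 4; θ*₍4₎ = 5.946.
Upper: z₀ + z₂ = 1.885; 1 − a(z₀+z₂) = 0.9623; argument = 1.8838 → 1.88; α₂ = 0.9699; rank = 194; θ*₍194₎ = 9.592.

(5.946, 9.592)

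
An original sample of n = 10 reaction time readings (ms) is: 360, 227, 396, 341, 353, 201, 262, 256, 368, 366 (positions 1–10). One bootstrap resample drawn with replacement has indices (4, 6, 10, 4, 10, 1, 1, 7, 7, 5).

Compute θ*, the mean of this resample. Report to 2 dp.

Resample values: 341, 201, 366, 341, 366, 360, 360, 262, 262, 353.
Mean = (341 + 201 + 366 + 341 + 366 + 360 + 360 + 262 + 262 + 353) / 10 = 3212.0 / 10 = 321.20

θ* = 321.20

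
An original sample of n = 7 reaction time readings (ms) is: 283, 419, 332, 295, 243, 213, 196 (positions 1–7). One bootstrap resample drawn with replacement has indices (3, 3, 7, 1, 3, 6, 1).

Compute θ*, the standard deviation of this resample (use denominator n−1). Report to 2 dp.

θ* = 57.24

Resample values: 332, 332, 196, 283, 332, 213, 283.
Mean = 281.5714; sum of squared deviations = 19657.7143
s² = 19657.7143 / 6 = 3276.2857
s = √3276.2857 = 57.24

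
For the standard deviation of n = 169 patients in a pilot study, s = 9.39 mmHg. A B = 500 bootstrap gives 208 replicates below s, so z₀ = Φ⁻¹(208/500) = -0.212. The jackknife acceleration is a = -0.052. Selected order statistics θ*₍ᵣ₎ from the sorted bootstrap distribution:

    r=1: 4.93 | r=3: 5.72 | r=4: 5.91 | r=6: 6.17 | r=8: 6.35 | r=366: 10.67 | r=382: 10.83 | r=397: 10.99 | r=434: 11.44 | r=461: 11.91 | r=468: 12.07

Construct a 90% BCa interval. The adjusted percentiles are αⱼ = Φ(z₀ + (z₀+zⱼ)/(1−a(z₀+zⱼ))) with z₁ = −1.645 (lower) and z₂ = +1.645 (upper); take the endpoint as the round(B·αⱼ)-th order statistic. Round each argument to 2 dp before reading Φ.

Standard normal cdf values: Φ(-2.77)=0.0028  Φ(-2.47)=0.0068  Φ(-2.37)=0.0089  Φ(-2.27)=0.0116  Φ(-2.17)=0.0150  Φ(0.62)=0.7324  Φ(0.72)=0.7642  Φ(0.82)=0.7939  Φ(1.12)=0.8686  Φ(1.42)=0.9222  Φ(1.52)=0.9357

(6.17, 11.44)

Lower: z₀ + z₁ = -0.212 + (-1.645) = -1.857; 1 − a(z₀+z₁) = 1 − (-0.052)(-1.857) = 0.9034; argument = -0.212 + (-1.857)/0.9034 = -2.2675 → -2.27.
α₁ = Φ(-2.27) = 0.0116; rank = round(500 × 0.0116) = 6; θ*₍6₎ = 6.17.
Upper: z₀ + z₂ = 1.433; 1 − a(z₀+z₂) = 1.0745; argument = 1.1216 → 1.12; α₂ = 0.8686; rank = 434; θ*₍434₎ = 11.44.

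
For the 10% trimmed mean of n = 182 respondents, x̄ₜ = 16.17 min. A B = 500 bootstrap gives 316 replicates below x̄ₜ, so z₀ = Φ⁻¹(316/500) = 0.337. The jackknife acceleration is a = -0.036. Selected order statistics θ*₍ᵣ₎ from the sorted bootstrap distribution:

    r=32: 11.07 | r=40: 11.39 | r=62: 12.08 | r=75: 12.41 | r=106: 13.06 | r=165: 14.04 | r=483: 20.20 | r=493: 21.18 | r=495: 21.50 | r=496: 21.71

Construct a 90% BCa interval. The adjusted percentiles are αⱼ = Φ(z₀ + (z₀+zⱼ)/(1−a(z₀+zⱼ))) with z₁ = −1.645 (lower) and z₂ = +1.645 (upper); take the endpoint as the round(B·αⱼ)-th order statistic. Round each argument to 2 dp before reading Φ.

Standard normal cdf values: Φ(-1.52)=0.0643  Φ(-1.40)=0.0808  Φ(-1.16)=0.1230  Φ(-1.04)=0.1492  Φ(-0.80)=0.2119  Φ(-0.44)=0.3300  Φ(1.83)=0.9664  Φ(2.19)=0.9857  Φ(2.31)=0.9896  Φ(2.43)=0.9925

(12.41, 21.18)

Lower: z₀ + z₁ = 0.337 + (-1.645) = -1.308; 1 − a(z₀+z₁) = 1 − (-0.036)(-1.308) = 0.9529; argument = 0.337 + (-1.308)/0.9529 = -1.0356 → -1.04.
α₁ = Φ(-1.04) = 0.1492; rank = round(500 × 0.1492) = 75; θ*₍75₎ = 12.41.
Upper: z₀ + z₂ = 1.982; 1 − a(z₀+z₂) = 1.0714; argument = 2.1870 → 2.19; α₂ = 0.9857; rank = 493; θ*₍493₎ = 21.18.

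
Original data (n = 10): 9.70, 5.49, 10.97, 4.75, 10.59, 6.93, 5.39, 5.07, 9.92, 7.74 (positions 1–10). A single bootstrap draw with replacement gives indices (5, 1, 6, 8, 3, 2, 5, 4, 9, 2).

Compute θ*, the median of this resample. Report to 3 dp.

Resample values: 10.59, 9.70, 6.93, 5.07, 10.97, 5.49, 10.59, 4.75, 9.92, 5.49.
Sorted: 4.75, 5.07, 5.49, 5.49, 6.93, 9.70, 9.92, 10.59, 10.59, 10.97
Median = average of the two middle values = 8.315

θ* = 8.315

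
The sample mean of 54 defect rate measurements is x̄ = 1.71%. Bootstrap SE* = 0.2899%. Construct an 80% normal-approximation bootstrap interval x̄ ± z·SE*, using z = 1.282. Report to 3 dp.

Margin = 1.282 × 0.2899 = 0.3717
Interval: 1.71 ± 0.3717

(1.338, 2.082)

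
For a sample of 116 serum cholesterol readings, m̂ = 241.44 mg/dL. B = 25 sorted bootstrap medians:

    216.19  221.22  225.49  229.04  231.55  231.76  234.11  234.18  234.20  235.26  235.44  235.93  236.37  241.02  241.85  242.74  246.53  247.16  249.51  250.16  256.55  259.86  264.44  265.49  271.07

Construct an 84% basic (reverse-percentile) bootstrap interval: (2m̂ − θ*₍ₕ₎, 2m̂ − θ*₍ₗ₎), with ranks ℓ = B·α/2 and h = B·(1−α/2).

(218.44, 261.66)

Percentile endpoints at ranks 2 and 23: θ*₍2₎ = 221.22, θ*₍23₎ = 264.44.
Basic interval reflects these around m̂:
  lower = 2 × 241.44 − 264.44 = 218.44
  upper = 2 × 241.44 − 221.22 = 261.66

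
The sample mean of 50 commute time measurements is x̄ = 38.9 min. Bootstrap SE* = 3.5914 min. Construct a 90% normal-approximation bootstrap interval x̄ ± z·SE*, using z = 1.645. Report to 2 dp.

(32.99, 44.81)

Margin = 1.645 × 3.5914 = 5.908
Interval: 38.9 ± 5.908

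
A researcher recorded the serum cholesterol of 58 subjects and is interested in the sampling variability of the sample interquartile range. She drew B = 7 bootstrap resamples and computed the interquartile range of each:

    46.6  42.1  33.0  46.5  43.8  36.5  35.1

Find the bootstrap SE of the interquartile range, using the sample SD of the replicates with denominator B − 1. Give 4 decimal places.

Bootstrap SE is the standard deviation of the 7 replicate interquartile ranges.
Mean of replicates: (46.6 + 42.1 + 33.0 + 46.5 + 43.8 + 36.5 + 35.1) / 7 = 283.60000 / 7 = 40.51429
Sum of squared deviations: (+6.08571)² + (+1.58571)² + (−7.51429)² + (+5.98571)² + (+3.28571)² + (−4.01429)² + (−5.41429)² = 188.06857
Variance = 188.06857 / 6 = 31.34476
SE* = √31.34476

SE* = 5.5986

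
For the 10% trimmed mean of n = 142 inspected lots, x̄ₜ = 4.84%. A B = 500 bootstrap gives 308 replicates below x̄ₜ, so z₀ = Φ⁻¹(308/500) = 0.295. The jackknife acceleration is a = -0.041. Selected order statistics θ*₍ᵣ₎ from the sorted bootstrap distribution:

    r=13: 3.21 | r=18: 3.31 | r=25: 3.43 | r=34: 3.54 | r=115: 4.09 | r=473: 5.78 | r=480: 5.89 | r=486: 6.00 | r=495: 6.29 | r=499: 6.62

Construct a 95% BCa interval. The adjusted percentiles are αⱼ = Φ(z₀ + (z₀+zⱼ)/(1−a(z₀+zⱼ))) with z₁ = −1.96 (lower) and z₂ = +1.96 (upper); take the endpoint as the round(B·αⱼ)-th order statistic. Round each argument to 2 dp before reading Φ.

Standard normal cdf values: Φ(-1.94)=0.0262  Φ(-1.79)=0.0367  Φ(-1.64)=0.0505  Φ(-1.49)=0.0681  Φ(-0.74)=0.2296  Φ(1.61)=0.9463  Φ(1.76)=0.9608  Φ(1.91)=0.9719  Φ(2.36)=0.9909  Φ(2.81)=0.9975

Lower: z₀ + z₁ = 0.295 + (-1.960) = -1.665; 1 − a(z₀+z₁) = 1 − (-0.041)(-1.665) = 0.9317; argument = 0.295 + (-1.665)/0.9317 = -1.4920 → -1.49.
α₁ = Φ(-1.49) = 0.0681; rank = round(500 × 0.0681) = 34; θ*₍34₎ = 3.54.
Upper: z₀ + z₂ = 2.255; 1 − a(z₀+z₂) = 1.0925; argument = 2.3592 → 2.36; α₂ = 0.9909; rank = 495; θ*₍495₎ = 6.29.

(3.54, 6.29)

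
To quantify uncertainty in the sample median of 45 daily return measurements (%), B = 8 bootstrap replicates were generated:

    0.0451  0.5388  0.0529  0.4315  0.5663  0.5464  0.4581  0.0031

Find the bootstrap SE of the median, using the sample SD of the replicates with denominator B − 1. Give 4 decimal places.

Bootstrap SE is the standard deviation of the 8 replicate medians.
Mean of replicates: (0.0451 + 0.5388 + 0.0529 + 0.4315 + 0.5663 + 0.5464 + 0.4581 + 0.0031) / 8 = 2.64220 / 8 = 0.33027
Sum of squared deviations: (−0.28517)² + (+0.20852)² + (−0.27737)² + (+0.10123)² + (+0.23603)² + (+0.21613)² + (+0.12783)² + (−0.32717)² = 0.43779
Variance = 0.43779 / 7 = 0.06254
SE* = √0.06254

SE* = 0.2501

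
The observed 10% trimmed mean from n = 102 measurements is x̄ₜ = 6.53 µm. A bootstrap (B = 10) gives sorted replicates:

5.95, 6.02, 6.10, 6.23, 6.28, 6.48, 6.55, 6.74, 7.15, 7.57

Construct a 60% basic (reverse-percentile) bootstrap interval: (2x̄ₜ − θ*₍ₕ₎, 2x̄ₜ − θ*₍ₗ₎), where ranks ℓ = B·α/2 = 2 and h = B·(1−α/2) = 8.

Percentile endpoints at ranks 2 and 8: θ*₍2₎ = 6.02, θ*₍8₎ = 6.74.
Basic interval reflects these around x̄ₜ:
  lower = 2 × 6.53 − 6.74 = 6.32
  upper = 2 × 6.53 − 6.02 = 7.04

(6.32, 7.04)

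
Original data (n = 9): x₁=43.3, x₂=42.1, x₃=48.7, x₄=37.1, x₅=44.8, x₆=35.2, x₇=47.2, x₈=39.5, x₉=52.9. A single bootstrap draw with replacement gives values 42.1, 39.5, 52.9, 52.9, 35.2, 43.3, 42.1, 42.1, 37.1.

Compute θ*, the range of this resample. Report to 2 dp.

θ* = 17.70

Range = 52.9 − 35.2 = 17.70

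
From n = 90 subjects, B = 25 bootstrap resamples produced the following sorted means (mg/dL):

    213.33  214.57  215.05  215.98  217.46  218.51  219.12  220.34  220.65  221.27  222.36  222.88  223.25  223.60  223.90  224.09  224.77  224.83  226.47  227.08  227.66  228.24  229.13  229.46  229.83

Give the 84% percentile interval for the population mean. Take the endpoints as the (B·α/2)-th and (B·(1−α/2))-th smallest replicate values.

(214.57, 229.13)

α = 0.16; lower rank = 25 × 0.080 = 2; upper rank = 25 × 0.920 = 23.
The 2nd smallest replicate is 214.57; the 23rd is 229.13.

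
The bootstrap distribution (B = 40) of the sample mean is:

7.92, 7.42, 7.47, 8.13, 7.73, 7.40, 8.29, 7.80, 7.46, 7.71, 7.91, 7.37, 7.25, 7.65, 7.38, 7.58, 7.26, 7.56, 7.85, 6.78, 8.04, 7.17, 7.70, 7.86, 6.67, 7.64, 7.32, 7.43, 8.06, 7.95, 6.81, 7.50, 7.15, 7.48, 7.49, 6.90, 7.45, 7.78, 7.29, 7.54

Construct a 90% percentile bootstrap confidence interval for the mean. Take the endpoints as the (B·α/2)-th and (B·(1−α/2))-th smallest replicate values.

(6.78, 8.06)

Sorted replicates: 6.67, 6.78, 6.81, 6.90, 7.15, 7.17, 7.25, 7.26, 7.29, 7.32, 7.37, 7.38, 7.40, 7.42, 7.43, 7.45, 7.46, 7.47, 7.48, 7.49, 7.50, 7.54, 7.56, 7.58, 7.64, 7.65, 7.70, 7.71, 7.73, 7.78, 7.80, 7.85, 7.86, 7.91, 7.92, 7.95, 8.04, 8.06, 8.13, 8.29
α = 0.10; lower rank = 40 × 0.050 = 2; upper rank = 40 × 0.950 = 38.
The 2nd smallest replicate is 6.78; the 38th is 8.06.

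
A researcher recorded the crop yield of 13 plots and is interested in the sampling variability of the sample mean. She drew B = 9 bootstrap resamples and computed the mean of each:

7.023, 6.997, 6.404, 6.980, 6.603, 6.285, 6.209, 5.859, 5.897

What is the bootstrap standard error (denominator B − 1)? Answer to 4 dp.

SE* = 0.4568

Bootstrap SE is the standard deviation of the 9 replicate means.
Mean of replicates: (7.023 + 6.997 + 6.404 + 6.980 + 6.603 + 6.285 + 6.209 + 5.859 + 5.897) / 9 = 58.25700 / 9 = 6.47300
Sum of squared deviations: (+0.55000)² + (+0.52400)² + (−0.06900)² + (+0.50700)² + (+0.13000)² + (−0.18800)² + (−0.26400)² + (−0.61400)² + (−0.57600)² = 1.66960
Variance = 1.66960 / 8 = 0.20870
SE* = √0.20870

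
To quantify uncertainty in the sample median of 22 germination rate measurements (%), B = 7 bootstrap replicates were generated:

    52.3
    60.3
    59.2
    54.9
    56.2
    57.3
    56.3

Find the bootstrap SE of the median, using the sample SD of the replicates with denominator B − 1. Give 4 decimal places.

Bootstrap SE is the standard deviation of the 7 replicate medians.
Mean of replicates: (52.3 + 60.3 + 59.2 + 54.9 + 56.2 + 57.3 + 56.3) / 7 = 396.50000 / 7 = 56.64286
Sum of squared deviations: (−4.34286)² + (+3.65714)² + (+2.55714)² + (−1.74286)² + (−0.44286)² + (+0.65714)² + (−0.34286)² = 42.55714
Variance = 42.55714 / 6 = 7.09286
SE* = √7.09286

SE* = 2.6632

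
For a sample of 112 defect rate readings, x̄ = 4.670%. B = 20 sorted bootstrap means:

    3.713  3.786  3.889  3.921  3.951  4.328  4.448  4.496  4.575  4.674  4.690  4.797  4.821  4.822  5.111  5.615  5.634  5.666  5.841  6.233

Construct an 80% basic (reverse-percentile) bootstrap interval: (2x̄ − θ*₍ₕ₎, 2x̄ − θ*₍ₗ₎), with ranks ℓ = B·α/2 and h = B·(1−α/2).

(3.674, 5.554)

Percentile endpoints at ranks 2 and 18: θ*₍2₎ = 3.786, θ*₍18₎ = 5.666.
Basic interval reflects these around x̄:
  lower = 2 × 4.670 − 5.666 = 3.674
  upper = 2 × 4.670 − 3.786 = 5.554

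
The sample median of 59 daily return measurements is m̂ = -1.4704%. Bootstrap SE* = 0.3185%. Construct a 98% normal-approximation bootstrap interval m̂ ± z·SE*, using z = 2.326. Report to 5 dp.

Margin = 2.326 × 0.3185 = 0.740831
Interval: -1.4704 ± 0.740831

(-2.21123, -0.72957)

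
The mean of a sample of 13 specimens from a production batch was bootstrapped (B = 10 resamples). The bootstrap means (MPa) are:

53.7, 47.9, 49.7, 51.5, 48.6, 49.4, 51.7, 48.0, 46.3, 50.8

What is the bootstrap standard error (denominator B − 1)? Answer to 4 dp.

SE* = 2.1961

Bootstrap SE is the standard deviation of the 10 replicate means.
Mean of replicates: (53.7 + 47.9 + 49.7 + 51.5 + 48.6 + 49.4 + 51.7 + 48.0 + 46.3 + 50.8) / 10 = 497.60000 / 10 = 49.76000
Sum of squared deviations: (+3.94000)² + (−1.86000)² + (−0.06000)² + (+1.74000)² + (−1.16000)² + (−0.36000)² + (+1.94000)² + (−1.76000)² + (−3.46000)² + (+1.04000)² = 43.40400
Variance = 43.40400 / 9 = 4.82267
SE* = √4.82267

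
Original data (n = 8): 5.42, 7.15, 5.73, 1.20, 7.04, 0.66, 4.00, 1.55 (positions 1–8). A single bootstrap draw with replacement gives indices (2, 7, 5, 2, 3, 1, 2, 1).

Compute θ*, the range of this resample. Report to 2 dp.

Resample values: 7.15, 4.00, 7.04, 7.15, 5.73, 5.42, 7.15, 5.42.
Range = 7.15 − 4.00 = 3.15

θ* = 3.15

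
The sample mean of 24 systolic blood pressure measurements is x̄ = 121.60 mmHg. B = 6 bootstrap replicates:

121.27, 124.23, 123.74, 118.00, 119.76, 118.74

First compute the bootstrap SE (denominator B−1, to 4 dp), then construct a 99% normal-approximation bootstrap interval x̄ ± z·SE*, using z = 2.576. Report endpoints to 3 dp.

Mean of replicates = 120.9567; sum of squared deviations = 33.6473; SE* = √(33.6473/5) = 2.5941
Margin = 2.576 × 2.5941 = 6.6824
Interval: 121.60 ± 6.6824

(114.918, 128.282)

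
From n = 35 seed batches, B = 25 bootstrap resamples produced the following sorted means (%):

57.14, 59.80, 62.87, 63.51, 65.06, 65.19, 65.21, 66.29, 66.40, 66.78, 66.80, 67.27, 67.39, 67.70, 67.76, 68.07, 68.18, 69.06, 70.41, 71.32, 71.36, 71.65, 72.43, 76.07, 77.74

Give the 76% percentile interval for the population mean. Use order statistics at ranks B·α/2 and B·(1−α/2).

(62.87, 71.65)

α = 0.24; lower rank = 25 × 0.120 = 3; upper rank = 25 × 0.880 = 22.
The 3rd smallest replicate is 62.87; the 22nd is 71.65.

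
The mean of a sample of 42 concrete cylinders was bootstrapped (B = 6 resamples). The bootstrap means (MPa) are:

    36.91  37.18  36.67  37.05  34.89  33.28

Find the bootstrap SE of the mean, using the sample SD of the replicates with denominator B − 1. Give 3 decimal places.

SE* = 1.575

Bootstrap SE is the standard deviation of the 6 replicate means.
Mean of replicates: (36.91 + 37.18 + 36.67 + 37.05 + 34.89 + 33.28) / 6 = 215.9800 / 6 = 35.9967
Sum of squared deviations: (+0.9133)² + (+1.1833)² + (+0.6733)² + (+1.0533)² + (−1.1067)² + (−2.7167)² = 12.4023
Variance = 12.4023 / 5 = 2.4805
SE* = √2.4805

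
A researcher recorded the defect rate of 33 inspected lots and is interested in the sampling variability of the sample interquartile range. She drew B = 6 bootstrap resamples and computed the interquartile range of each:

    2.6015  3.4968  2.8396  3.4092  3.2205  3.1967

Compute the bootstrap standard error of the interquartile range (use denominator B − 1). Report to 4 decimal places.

SE* = 0.3431

Bootstrap SE is the standard deviation of the 6 replicate interquartile ranges.
Mean of replicates: (2.6015 + 3.4968 + 2.8396 + 3.4092 + 3.2205 + 3.1967) / 6 = 18.76430 / 6 = 3.12738
Sum of squared deviations: (−0.52588)² + (+0.36942)² + (−0.28778)² + (+0.28182)² + (+0.09312)² + (+0.06932)² = 0.58874
Variance = 0.58874 / 5 = 0.11775
SE* = √0.11775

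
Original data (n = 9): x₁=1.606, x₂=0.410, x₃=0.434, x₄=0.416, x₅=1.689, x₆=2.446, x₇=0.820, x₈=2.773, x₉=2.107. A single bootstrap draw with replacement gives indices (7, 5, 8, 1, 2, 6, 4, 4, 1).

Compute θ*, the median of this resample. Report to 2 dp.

θ* = 1.61

Resample values: 0.820, 1.689, 2.773, 1.606, 0.410, 2.446, 0.416, 0.416, 1.606.
Sorted: 0.410, 0.416, 0.416, 0.820, 1.606, 1.606, 1.689, 2.446, 2.773
Median = middle value = 1.61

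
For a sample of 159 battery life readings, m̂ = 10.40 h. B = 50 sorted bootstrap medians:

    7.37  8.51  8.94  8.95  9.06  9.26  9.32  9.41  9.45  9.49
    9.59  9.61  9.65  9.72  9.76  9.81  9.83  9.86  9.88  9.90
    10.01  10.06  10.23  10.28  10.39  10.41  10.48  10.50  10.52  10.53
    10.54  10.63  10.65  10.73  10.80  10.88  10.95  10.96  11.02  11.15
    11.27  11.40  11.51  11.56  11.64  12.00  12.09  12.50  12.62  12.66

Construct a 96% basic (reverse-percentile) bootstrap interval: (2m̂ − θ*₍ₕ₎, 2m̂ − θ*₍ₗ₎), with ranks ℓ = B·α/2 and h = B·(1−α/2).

(8.18, 13.43)

Percentile endpoints at ranks 1 and 49: θ*₍1₎ = 7.37, θ*₍49₎ = 12.62.
Basic interval reflects these around m̂:
  lower = 2 × 10.40 − 12.62 = 8.18
  upper = 2 × 10.40 − 7.37 = 13.43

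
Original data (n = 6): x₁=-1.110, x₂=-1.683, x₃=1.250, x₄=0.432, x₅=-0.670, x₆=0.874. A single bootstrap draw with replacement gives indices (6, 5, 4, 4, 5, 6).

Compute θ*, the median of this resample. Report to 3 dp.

Resample values: 0.874, -0.670, 0.432, 0.432, -0.670, 0.874.
Sorted: -0.670, -0.670, 0.432, 0.432, 0.874, 0.874
Median = average of the two middle values = 0.432

θ* = 0.432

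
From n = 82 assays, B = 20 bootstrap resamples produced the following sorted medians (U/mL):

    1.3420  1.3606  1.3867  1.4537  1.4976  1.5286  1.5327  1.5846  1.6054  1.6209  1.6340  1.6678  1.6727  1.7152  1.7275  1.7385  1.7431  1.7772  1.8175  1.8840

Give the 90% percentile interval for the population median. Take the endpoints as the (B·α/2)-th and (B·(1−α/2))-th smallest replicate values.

(1.3420, 1.8175)

α = 0.10; lower rank = 20 × 0.050 = 1; upper rank = 20 × 0.950 = 19.
The 1st smallest replicate is 1.3420; the 19th is 1.8175.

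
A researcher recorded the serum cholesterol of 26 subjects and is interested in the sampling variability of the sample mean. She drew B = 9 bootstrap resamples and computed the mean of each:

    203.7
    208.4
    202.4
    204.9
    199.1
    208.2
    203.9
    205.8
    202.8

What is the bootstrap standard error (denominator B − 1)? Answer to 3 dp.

Bootstrap SE is the standard deviation of the 9 replicate means.
Mean of replicates: (203.7 + 208.4 + 202.4 + 204.9 + 199.1 + 208.2 + 203.9 + 205.8 + 202.8) / 9 = 1839.2000 / 9 = 204.3556
Sum of squared deviations: (−0.6556)² + (+4.0444)² + (−1.9556)² + (+0.5444)² + (−5.2556)² + (+3.8444)² + (−0.4556)² + (+1.4444)² + (−1.5556)² = 68.0222
Variance = 68.0222 / 8 = 8.5028
SE* = √8.5028

SE* = 2.916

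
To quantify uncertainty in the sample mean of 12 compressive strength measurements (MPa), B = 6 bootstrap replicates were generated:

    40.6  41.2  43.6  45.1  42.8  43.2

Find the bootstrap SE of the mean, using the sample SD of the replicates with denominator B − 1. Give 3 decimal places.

Bootstrap SE is the standard deviation of the 6 replicate means.
Mean of replicates: (40.6 + 41.2 + 43.6 + 45.1 + 42.8 + 43.2) / 6 = 256.5000 / 6 = 42.7500
Sum of squared deviations: (−2.1500)² + (−1.5500)² + (+0.8500)² + (+2.3500)² + (+0.0500)² + (+0.4500)² = 13.4750
Variance = 13.4750 / 5 = 2.6950
SE* = √2.6950

SE* = 1.642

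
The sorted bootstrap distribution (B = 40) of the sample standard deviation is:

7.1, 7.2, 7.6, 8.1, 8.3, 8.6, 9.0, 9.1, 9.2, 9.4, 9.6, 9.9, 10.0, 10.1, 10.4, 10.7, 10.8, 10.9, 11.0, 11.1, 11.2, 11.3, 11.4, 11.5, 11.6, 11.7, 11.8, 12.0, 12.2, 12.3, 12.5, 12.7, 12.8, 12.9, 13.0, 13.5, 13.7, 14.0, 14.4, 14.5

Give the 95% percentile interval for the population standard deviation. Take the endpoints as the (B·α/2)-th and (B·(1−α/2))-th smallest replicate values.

α = 0.05; lower rank = 40 × 0.025 = 1; upper rank = 40 × 0.975 = 39.
The 1st smallest replicate is 7.1; the 39th is 14.4.

(7.1, 14.4)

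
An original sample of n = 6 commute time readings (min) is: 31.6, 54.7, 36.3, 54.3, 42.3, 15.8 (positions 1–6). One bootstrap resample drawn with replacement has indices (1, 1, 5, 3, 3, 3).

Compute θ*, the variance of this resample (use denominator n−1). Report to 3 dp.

Resample values: 31.6, 31.6, 42.3, 36.3, 36.3, 36.3.
Mean = 35.7333; sum of squared deviations = 78.2533
s² = 78.2533 / 5 = 15.6507

θ* = 15.651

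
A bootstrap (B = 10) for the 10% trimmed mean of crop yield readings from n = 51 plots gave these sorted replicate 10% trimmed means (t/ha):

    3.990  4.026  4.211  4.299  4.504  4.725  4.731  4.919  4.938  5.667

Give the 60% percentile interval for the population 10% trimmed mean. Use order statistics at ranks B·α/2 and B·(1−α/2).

α = 0.40; lower rank = 10 × 0.200 = 2; upper rank = 10 × 0.800 = 8.
The 2nd smallest replicate is 4.026; the 8th is 4.919.

(4.026, 4.919)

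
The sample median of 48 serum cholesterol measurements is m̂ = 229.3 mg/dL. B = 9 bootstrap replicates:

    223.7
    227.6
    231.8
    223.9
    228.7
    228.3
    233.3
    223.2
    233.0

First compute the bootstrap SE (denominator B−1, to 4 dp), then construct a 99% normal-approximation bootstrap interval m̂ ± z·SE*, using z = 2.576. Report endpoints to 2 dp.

(219.06, 239.54)

Mean of replicates = 228.1667; sum of squared deviations = 126.3600; SE* = √(126.3600/8) = 3.9743
Margin = 2.576 × 3.9743 = 10.238
Interval: 229.3 ± 10.238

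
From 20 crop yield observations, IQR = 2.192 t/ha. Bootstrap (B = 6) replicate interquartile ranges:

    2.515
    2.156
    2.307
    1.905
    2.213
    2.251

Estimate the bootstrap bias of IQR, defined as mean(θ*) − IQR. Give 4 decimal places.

mean(θ*) = (2.515 + 2.156 + 2.307 + 1.905 + 2.213 + 2.251) / 6 = 2.22450
bias = 2.22450 − 2.192

bias = +0.0325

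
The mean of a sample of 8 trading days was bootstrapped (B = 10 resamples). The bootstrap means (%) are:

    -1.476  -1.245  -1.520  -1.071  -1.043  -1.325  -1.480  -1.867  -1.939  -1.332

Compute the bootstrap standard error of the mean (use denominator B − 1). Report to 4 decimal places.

SE* = 0.2974

Bootstrap SE is the standard deviation of the 10 replicate means.
Mean of replicates: ((-1.476) + (-1.245) + (-1.520) + (-1.071) + (-1.043) + (-1.325) + (-1.480) + (-1.867) + (-1.939) + (-1.332)) / 10 = -14.29800 / 10 = -1.42980
Sum of squared deviations: (−0.04620)² + (+0.18480)² + (−0.09020)² + (+0.35880)² + (+0.38680)² + (+0.10480)² + (−0.05020)² + (−0.43720)² + (−0.50920)² + (+0.09780)² = 0.79627
Variance = 0.79627 / 9 = 0.08847
SE* = √0.08847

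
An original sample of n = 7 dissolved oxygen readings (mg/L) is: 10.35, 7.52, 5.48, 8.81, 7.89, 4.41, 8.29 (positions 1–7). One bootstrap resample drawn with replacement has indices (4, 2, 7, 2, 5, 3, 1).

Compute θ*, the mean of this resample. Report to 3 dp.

Resample values: 8.81, 7.52, 8.29, 7.52, 7.89, 5.48, 10.35.
Mean = (8.81 + 7.52 + 8.29 + 7.52 + 7.89 + 5.48 + 10.35) / 7 = 55.860 / 7 = 7.980

θ* = 7.980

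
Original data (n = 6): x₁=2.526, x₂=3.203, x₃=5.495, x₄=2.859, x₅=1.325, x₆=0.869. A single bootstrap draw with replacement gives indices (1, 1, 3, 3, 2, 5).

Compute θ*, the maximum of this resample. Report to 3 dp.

θ* = 5.495

Resample values: 2.526, 2.526, 5.495, 5.495, 3.203, 1.325.
Maximum = 5.495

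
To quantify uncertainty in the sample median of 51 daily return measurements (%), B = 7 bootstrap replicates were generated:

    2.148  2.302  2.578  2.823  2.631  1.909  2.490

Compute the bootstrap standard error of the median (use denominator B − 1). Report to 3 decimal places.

SE* = 0.312

Bootstrap SE is the standard deviation of the 7 replicate medians.
Mean of replicates: (2.148 + 2.302 + 2.578 + 2.823 + 2.631 + 1.909 + 2.490) / 7 = 16.8810 / 7 = 2.4116
Sum of squared deviations: (−0.2636)² + (−0.1096)² + (+0.1664)² + (+0.4114)² + (+0.2194)² + (−0.5026)² + (+0.0784)² = 0.5853
Variance = 0.5853 / 6 = 0.0976
SE* = √0.0976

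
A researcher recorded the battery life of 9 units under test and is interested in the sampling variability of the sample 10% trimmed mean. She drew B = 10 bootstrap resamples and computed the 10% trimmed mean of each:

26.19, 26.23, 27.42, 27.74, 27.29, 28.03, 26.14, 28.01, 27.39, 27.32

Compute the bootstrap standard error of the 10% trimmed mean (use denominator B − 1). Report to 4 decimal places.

Bootstrap SE is the standard deviation of the 10 replicate 10% trimmed means.
Mean of replicates: (26.19 + 26.23 + 27.42 + 27.74 + 27.29 + 28.03 + 26.14 + 28.01 + 27.39 + 27.32) / 10 = 271.76000 / 10 = 27.17600
Sum of squared deviations: (−0.98600)² + (−0.94600)² + (+0.24400)² + (+0.56400)² + (+0.11400)² + (+0.85400)² + (−1.03600)² + (+0.83400)² + (+0.21400)² + (+0.14400)² = 4.82244
Variance = 4.82244 / 9 = 0.53583
SE* = √0.53583

SE* = 0.7320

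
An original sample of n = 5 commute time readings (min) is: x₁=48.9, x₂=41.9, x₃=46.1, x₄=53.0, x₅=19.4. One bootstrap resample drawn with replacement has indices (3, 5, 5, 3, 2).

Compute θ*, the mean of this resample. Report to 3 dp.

θ* = 34.580

Resample values: 46.1, 19.4, 19.4, 46.1, 41.9.
Mean = (46.1 + 19.4 + 19.4 + 46.1 + 41.9) / 5 = 172.90 / 5 = 34.580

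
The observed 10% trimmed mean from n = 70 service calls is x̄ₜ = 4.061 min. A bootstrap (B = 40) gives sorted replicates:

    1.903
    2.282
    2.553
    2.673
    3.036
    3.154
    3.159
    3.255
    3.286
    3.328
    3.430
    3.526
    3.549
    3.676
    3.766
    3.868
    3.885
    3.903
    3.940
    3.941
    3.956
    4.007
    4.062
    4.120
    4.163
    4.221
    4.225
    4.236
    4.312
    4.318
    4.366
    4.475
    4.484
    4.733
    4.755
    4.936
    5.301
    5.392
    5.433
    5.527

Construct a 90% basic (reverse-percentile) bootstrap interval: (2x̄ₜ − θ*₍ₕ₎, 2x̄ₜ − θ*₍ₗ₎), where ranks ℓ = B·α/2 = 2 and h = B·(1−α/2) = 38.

Percentile endpoints at ranks 2 and 38: θ*₍2₎ = 2.282, θ*₍38₎ = 5.392.
Basic interval reflects these around x̄ₜ:
  lower = 2 × 4.061 − 5.392 = 2.730
  upper = 2 × 4.061 − 2.282 = 5.840

(2.730, 5.840)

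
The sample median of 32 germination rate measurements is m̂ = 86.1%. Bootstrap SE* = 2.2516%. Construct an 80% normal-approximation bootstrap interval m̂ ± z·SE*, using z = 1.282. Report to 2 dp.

(83.21, 88.99)

Margin = 1.282 × 2.2516 = 2.887
Interval: 86.1 ± 2.887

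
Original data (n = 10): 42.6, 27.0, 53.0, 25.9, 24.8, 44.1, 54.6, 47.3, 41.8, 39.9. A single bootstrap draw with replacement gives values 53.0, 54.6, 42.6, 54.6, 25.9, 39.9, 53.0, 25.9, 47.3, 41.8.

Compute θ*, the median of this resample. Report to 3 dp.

θ* = 44.950

Sorted: 25.9, 25.9, 39.9, 41.8, 42.6, 47.3, 53.0, 53.0, 54.6, 54.6
Median = average of the two middle values = 44.950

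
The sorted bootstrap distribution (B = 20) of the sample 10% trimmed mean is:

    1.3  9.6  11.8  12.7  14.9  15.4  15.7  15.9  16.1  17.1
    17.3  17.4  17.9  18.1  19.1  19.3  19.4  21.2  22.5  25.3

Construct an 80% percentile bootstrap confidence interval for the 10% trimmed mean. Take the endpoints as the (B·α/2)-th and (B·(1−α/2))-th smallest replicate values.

(9.6, 21.2)

α = 0.20; lower rank = 20 × 0.100 = 2; upper rank = 20 × 0.900 = 18.
The 2nd smallest replicate is 9.6; the 18th is 21.2.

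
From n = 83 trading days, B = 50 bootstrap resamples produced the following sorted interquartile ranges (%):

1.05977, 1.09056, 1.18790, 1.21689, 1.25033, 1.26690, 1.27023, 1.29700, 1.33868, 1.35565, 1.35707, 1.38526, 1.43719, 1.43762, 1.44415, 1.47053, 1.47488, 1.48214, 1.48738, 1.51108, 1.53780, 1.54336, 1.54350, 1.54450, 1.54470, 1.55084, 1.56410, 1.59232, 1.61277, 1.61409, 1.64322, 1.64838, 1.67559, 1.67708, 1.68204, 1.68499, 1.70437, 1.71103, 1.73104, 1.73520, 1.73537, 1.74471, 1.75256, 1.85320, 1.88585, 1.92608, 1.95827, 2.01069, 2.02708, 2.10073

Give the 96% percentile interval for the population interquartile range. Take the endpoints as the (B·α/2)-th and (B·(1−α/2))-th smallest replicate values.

(1.05977, 2.02708)

α = 0.04; lower rank = 50 × 0.020 = 1; upper rank = 50 × 0.980 = 49.
The 1st smallest replicate is 1.05977; the 49th is 2.02708.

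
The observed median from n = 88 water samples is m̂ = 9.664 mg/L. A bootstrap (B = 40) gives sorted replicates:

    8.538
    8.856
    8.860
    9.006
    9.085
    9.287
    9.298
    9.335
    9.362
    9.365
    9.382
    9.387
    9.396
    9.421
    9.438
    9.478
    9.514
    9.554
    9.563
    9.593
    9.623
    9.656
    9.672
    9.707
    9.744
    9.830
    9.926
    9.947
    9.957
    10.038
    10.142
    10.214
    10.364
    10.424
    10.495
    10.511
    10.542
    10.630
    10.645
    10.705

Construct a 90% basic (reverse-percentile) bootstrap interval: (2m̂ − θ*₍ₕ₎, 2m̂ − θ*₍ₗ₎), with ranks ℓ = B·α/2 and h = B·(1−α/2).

(8.698, 10.472)

Percentile endpoints at ranks 2 and 38: θ*₍2₎ = 8.856, θ*₍38₎ = 10.630.
Basic interval reflects these around m̂:
  lower = 2 × 9.664 − 10.630 = 8.698
  upper = 2 × 9.664 − 8.856 = 10.472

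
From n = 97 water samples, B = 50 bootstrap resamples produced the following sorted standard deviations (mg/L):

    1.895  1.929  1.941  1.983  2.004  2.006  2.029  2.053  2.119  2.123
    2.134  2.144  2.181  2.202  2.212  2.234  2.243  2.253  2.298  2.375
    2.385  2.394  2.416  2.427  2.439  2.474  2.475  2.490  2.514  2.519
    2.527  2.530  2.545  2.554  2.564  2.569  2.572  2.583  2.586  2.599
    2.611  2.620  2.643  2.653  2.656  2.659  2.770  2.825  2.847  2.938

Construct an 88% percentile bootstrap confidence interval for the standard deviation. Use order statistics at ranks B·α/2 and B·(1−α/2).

(1.941, 2.770)

α = 0.12; lower rank = 50 × 0.060 = 3; upper rank = 50 × 0.940 = 47.
The 3rd smallest replicate is 1.941; the 47th is 2.770.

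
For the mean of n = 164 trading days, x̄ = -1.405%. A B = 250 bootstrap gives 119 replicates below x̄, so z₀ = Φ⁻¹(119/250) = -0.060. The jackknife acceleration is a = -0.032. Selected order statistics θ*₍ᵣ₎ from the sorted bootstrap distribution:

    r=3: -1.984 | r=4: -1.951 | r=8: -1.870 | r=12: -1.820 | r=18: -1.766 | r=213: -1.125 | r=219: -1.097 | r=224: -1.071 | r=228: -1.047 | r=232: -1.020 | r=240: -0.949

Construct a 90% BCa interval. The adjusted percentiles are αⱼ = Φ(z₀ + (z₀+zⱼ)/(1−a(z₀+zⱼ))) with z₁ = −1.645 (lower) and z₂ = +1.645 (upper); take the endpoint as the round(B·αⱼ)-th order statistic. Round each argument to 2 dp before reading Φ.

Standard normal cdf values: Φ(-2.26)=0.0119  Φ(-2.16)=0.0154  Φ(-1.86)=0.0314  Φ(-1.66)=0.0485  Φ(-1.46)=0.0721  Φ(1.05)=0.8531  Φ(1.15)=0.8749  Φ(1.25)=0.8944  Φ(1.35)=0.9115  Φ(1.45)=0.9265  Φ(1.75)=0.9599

(-1.870, -1.020)

Lower: z₀ + z₁ = -0.060 + (-1.645) = -1.705; 1 − a(z₀+z₁) = 1 − (-0.032)(-1.705) = 0.9454; argument = -0.060 + (-1.705)/0.9454 = -1.8634 → -1.86.
α₁ = Φ(-1.86) = 0.0314; rank = round(250 × 0.0314) = 8; θ*₍8₎ = -1.870.
Upper: z₀ + z₂ = 1.585; 1 − a(z₀+z₂) = 1.0507; argument = 1.4485 → 1.45; α₂ = 0.9265; rank = 232; θ*₍232₎ = -1.020.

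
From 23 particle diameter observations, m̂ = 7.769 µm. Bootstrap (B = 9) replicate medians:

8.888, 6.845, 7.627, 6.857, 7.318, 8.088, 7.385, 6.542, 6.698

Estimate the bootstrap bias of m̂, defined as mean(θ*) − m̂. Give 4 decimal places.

bias = −0.4081

mean(θ*) = (8.888 + 6.845 + 7.627 + 6.857 + 7.318 + 8.088 + 7.385 + 6.542 + 6.698) / 9 = 7.36089
bias = 7.36089 − 7.769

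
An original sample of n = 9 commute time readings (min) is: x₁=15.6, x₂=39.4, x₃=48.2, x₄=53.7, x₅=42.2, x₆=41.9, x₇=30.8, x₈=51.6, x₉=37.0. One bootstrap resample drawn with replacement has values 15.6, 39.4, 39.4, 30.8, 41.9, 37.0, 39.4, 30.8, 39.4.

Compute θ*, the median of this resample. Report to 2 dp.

θ* = 39.40

Sorted: 15.6, 30.8, 30.8, 37.0, 39.4, 39.4, 39.4, 39.4, 41.9
Median = middle value = 39.40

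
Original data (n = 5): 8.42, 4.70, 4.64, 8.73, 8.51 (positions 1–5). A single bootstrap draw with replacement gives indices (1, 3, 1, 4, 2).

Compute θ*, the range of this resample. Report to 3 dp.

Resample values: 8.42, 4.64, 8.42, 8.73, 4.70.
Range = 8.73 − 4.64 = 4.090

θ* = 4.090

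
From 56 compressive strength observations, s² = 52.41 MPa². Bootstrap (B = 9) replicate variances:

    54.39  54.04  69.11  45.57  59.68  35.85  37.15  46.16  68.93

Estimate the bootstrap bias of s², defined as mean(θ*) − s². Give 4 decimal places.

mean(θ*) = (54.39 + 54.04 + 69.11 + 45.57 + 59.68 + 35.85 + 37.15 + 46.16 + 68.93) / 9 = 52.32000
bias = 52.32000 − 52.41

bias = −0.0900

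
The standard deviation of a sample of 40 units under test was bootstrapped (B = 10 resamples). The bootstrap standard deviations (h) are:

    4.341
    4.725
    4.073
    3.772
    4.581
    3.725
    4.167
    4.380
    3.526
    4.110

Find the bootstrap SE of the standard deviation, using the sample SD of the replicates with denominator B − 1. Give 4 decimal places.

SE* = 0.3838

Bootstrap SE is the standard deviation of the 10 replicate standard deviations.
Mean of replicates: (4.341 + 4.725 + 4.073 + 3.772 + 4.581 + 3.725 + 4.167 + 4.380 + 3.526 + 4.110) / 10 = 41.40000 / 10 = 4.14000
Sum of squared deviations: (+0.20100)² + (+0.58500)² + (−0.06700)² + (−0.36800)² + (+0.44100)² + (−0.41500)² + (+0.02700)² + (+0.24000)² + (−0.61400)² + (−0.03000)² = 1.32547
Variance = 1.32547 / 9 = 0.14727
SE* = √0.14727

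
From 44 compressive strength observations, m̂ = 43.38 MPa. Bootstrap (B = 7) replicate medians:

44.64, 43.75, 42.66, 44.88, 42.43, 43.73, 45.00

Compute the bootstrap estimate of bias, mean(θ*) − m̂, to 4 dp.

mean(θ*) = (44.64 + 43.75 + 42.66 + 44.88 + 42.43 + 43.73 + 45.00) / 7 = 43.87000
bias = 43.87000 − 43.38

bias = +0.4900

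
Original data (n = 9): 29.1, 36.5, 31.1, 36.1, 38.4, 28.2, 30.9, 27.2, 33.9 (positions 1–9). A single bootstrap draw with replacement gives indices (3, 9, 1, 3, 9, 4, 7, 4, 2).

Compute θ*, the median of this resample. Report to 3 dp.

Resample values: 31.1, 33.9, 29.1, 31.1, 33.9, 36.1, 30.9, 36.1, 36.5.
Sorted: 29.1, 30.9, 31.1, 31.1, 33.9, 33.9, 36.1, 36.1, 36.5
Median = middle value = 33.900

θ* = 33.900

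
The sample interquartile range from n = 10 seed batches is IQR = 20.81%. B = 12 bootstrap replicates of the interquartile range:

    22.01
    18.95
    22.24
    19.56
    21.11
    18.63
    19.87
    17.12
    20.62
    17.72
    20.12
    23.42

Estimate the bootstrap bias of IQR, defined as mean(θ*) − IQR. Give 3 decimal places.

mean(θ*) = (22.01 + 18.95 + 22.24 + 19.56 + 21.11 + 18.63 + 19.87 + 17.12 + 20.62 + 17.72 + 20.12 + 23.42) / 12 = 20.1142
bias = 20.1142 − 20.81

bias = −0.696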